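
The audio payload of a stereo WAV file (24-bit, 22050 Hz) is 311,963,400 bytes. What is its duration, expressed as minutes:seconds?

Byte rate = 22,050 × 3 × 2 = 132,300 bytes/s.
Duration = 311,963,400 / 132,300 = 2,358 s.
2,358 s = 39:18.

39:18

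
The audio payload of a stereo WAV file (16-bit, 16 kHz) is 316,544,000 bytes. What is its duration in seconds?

4,946 seconds

Byte rate = 16,000 × 2 × 2 = 64,000 bytes/s.
Duration = 316,544,000 / 64,000 = 4,946 s.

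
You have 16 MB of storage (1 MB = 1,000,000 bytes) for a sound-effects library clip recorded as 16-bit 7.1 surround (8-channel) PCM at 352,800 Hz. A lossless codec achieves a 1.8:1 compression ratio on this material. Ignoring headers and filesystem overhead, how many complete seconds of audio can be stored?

Uncompressed byte rate = 352,800 × 2 × 8 = 5,644,800 bytes/s.
After 1.8:1 compression, effective rate ≈ 3136000 bytes/s.
Capacity = 16 × 1,000,000 = 16,000,000 bytes.
16,000,000 / effective rate ≈ 5.1 s → 5 seconds.

5 seconds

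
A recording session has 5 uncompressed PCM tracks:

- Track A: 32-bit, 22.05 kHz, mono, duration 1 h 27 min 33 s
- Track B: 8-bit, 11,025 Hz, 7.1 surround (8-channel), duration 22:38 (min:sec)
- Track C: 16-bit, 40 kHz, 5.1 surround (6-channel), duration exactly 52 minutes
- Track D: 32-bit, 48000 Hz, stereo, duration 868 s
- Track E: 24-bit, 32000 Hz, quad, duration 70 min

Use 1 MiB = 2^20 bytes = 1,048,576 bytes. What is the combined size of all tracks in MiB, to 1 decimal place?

Track A: 1 h 27 min 33 s = 5,253 s; 22,050 × 5,253 × 4 × 1 = 463,314,600 bytes.
Track B: 22:38 (min:sec) = 1,358 s; 11,025 × 1,358 × 1 × 8 = 119,775,600 bytes.
Track C: exactly 52 minutes = 3,120 s; 40,000 × 3,120 × 2 × 6 = 1,497,600,000 bytes.
Track D: 48,000 × 868 × 4 × 2 = 333,312,000 bytes.
Track E: 70 min = 4,200 s; 32,000 × 4,200 × 3 × 4 = 1,612,800,000 bytes.
Total = 4,026,802,200 bytes = 3840.3 MiB.

3840.3 MiB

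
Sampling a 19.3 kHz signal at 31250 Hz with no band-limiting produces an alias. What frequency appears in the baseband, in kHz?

Nyquist = 31,250/2 = 15,625 Hz; 19,300 Hz exceeds it.
Alias = |19,300 − 1×31,250| = |19,300 − 31,250| = 11,950 Hz = 11.95 kHz.

11.95 kHz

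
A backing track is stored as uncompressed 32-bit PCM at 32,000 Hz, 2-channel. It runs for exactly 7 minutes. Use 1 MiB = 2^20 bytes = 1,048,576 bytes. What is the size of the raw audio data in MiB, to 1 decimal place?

102.5 MiB

Duration = exactly 7 minutes = 420 s.
Bytes = 32,000 samples/s × 420 s × 4 bytes/sample × 2 ch = 107,520,000 bytes.
107,520,000 / 1,048,576 = 102.5 MiB.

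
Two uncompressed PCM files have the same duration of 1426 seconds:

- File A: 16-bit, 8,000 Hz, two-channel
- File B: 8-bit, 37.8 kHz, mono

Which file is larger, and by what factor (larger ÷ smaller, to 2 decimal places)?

File A: 8,000 × 2 × 2 = 32,000 bytes/s.
File B: 37,800 × 1 × 1 = 37,800 bytes/s.
File B is larger; ratio = 53,902,800 / 45,632,000 = 1.18.

File B, by a factor of 1.18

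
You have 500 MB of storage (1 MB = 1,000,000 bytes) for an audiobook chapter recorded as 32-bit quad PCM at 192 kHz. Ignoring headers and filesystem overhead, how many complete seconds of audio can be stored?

Uncompressed byte rate = 192,000 × 4 × 4 = 3,072,000 bytes/s.
Capacity = 500 × 1,000,000 = 500,000,000 bytes.
500,000,000 / 3,072,000 ≈ 162.76 s → 162 seconds.

162 seconds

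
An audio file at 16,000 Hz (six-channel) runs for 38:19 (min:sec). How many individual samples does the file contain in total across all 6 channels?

38:19 (min:sec) = 2,299 s.
16,000 × 2,299 s × 6 ch = 220,704,000 samples.

220,704,000 samples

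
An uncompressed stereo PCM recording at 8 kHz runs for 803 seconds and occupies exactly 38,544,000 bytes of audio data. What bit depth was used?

24 bits

Bytes per sample = 38,544,000 / (8,000 × 803 × 2) = 38,544,000 / 12,848,000 = 3.
Bit depth = 3 × 8 = 24 bits.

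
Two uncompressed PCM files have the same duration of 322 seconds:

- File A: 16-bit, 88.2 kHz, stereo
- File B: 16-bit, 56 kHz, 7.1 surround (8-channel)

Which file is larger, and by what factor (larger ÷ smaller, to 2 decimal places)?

File A: 88,200 × 2 × 2 = 352,800 bytes/s.
File B: 56,000 × 2 × 8 = 896,000 bytes/s.
File B is larger; ratio = 288,512,000 / 113,601,600 = 2.54.

File B, by a factor of 2.54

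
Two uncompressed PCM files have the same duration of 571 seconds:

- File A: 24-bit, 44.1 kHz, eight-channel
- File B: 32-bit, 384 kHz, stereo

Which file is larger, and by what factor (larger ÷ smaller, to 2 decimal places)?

File A: 44,100 × 3 × 8 = 1,058,400 bytes/s.
File B: 384,000 × 4 × 2 = 3,072,000 bytes/s.
File B is larger; ratio = 1,754,112,000 / 604,346,400 = 2.90.

File B, by a factor of 2.90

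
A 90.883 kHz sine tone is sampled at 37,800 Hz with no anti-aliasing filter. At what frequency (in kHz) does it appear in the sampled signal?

15.283 kHz

Nyquist = 37,800/2 = 18,900 Hz; 90,883 Hz exceeds it.
Alias = |90,883 − 2×37,800| = |90,883 − 75,600| = 15,283 Hz = 15.283 kHz.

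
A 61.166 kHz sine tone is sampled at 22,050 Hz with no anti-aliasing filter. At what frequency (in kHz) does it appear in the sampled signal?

4.984 kHz

Nyquist = 22,050/2 = 11,025 Hz; 61,166 Hz exceeds it.
Alias = |61,166 − 3×22,050| = |61,166 − 66,150| = 4,984 Hz = 4.984 kHz.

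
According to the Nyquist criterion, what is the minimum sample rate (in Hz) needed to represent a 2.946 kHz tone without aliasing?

5,892 Hz

Minimum sample rate = 2 × 2,946 Hz = 5,892 Hz.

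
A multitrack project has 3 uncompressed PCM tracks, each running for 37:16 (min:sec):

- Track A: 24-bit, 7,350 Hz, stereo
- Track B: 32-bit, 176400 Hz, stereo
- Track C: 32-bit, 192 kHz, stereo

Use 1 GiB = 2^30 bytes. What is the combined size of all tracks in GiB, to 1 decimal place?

37:16 (min:sec) = 2,236 s.
Track A: 7,350 × 2,236 × 3 × 2 = 98,607,600 bytes.
Track B: 176,400 × 2,236 × 4 × 2 = 3,155,443,200 bytes.
Track C: 192,000 × 2,236 × 4 × 2 = 3,434,496,000 bytes.
Total = 6,688,546,800 bytes = 6.2 GiB.

6.2 GiB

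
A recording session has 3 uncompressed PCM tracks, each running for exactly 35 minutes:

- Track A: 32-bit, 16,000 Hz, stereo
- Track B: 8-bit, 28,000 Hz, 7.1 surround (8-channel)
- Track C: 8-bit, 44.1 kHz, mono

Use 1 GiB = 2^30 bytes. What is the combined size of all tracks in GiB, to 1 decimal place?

0.8 GiB

exactly 35 minutes = 2,100 s.
Track A: 16,000 × 2,100 × 4 × 2 = 268,800,000 bytes.
Track B: 28,000 × 2,100 × 1 × 8 = 470,400,000 bytes.
Track C: 44,100 × 2,100 × 1 × 1 = 92,610,000 bytes.
Total = 831,810,000 bytes = 0.8 GiB.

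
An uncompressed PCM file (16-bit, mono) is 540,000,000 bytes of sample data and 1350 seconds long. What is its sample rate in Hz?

200,000 Hz

Bytes = sample_rate × seconds × bytes_per_sample × channels.
sample_rate = 540,000,000 / (1,350 × 2 × 1) = 540,000,000 / 2,700 = 200,000 Hz.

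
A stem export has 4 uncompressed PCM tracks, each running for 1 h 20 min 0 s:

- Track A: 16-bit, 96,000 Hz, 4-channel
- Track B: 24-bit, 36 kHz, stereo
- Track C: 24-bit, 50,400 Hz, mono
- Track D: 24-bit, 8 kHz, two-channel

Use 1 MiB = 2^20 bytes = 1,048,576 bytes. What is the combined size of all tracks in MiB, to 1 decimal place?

1 h 20 min 0 s = 4,800 s.
Track A: 96,000 × 4,800 × 2 × 4 = 3,686,400,000 bytes.
Track B: 36,000 × 4,800 × 3 × 2 = 1,036,800,000 bytes.
Track C: 50,400 × 4,800 × 3 × 1 = 725,760,000 bytes.
Track D: 8,000 × 4,800 × 3 × 2 = 230,400,000 bytes.
Total = 5,679,360,000 bytes = 5416.3 MiB.

5416.3 MiB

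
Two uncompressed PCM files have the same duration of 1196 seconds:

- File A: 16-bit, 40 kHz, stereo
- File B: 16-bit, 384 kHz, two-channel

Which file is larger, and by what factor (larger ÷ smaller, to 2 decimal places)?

File A: 40,000 × 2 × 2 = 160,000 bytes/s.
File B: 384,000 × 2 × 2 = 1,536,000 bytes/s.
File B is larger; ratio = 1,837,056,000 / 191,360,000 = 9.60.

File B, by a factor of 9.60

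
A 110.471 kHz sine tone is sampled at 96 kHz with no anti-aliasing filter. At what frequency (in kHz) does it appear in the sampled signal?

Nyquist = 96,000/2 = 48,000 Hz; 110,471 Hz exceeds it.
Alias = |110,471 − 1×96,000| = |110,471 − 96,000| = 14,471 Hz = 14.471 kHz.

14.471 kHz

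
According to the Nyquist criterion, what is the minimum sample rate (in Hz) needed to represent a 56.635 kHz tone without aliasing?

113,270 Hz

Minimum sample rate = 2 × 56,635 Hz = 113,270 Hz.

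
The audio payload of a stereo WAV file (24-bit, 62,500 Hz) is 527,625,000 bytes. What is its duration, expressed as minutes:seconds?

23:27

Byte rate = 62,500 × 3 × 2 = 375,000 bytes/s.
Duration = 527,625,000 / 375,000 = 1,407 s.
1,407 s = 23:27.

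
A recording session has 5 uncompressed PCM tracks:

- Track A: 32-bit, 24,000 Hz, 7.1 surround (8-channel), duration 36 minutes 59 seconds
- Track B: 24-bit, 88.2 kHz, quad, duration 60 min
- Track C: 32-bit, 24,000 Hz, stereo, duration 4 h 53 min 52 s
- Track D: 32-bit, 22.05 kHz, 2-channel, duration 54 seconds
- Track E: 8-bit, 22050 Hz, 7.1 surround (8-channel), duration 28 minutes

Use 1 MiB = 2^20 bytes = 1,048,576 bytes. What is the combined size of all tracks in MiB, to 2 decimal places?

Track A: 36 minutes 59 seconds = 2,219 s; 24,000 × 2,219 × 4 × 8 = 1,704,192,000 bytes.
Track B: 60 min = 3,600 s; 88,200 × 3,600 × 3 × 4 = 3,810,240,000 bytes.
Track C: 4 h 53 min 52 s = 17,632 s; 24,000 × 17,632 × 4 × 2 = 3,385,344,000 bytes.
Track D: 22,050 × 54 × 4 × 2 = 9,525,600 bytes.
Track E: 28 minutes = 1,680 s; 22,050 × 1,680 × 1 × 8 = 296,352,000 bytes.
Total = 9,205,653,600 bytes = 8779.20 MiB.

8779.20 MiB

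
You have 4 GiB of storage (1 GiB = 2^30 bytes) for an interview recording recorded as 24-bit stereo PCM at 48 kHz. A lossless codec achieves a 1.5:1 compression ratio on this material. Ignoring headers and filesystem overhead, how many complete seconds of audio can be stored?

Uncompressed byte rate = 48,000 × 3 × 2 = 288,000 bytes/s.
After 1.5:1 compression, effective rate ≈ 192000 bytes/s.
Capacity = 4 × 1,073,741,824 = 4,294,967,296 bytes.
4,294,967,296 / effective rate ≈ 22369.62 s → 22,369 seconds.

22,369 seconds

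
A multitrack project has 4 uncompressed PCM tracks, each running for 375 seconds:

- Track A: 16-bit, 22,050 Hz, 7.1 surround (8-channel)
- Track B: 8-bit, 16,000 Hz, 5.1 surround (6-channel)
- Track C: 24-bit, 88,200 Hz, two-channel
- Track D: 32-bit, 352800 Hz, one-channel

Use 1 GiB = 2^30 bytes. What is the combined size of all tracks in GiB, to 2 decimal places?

0.83 GiB

Track A: 22,050 × 375 × 2 × 8 = 132,300,000 bytes.
Track B: 16,000 × 375 × 1 × 6 = 36,000,000 bytes.
Track C: 88,200 × 375 × 3 × 2 = 198,450,000 bytes.
Track D: 352,800 × 375 × 4 × 1 = 529,200,000 bytes.
Total = 895,950,000 bytes = 0.83 GiB.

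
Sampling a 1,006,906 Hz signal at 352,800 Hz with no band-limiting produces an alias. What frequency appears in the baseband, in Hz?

Nyquist = 352,800/2 = 176,400 Hz; 1,006,906 Hz exceeds it.
Alias = |1,006,906 − 3×352,800| = |1,006,906 − 1,058,400| = 51,494 Hz.

51,494 Hz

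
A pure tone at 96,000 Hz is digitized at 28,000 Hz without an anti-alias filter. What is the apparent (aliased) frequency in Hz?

12,000 Hz

Nyquist = 28,000/2 = 14,000 Hz; 96,000 Hz exceeds it.
Alias = |96,000 − 3×28,000| = |96,000 − 84,000| = 12,000 Hz.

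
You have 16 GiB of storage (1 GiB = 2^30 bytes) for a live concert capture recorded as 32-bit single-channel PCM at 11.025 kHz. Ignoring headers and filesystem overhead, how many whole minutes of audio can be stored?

6,492 minutes

Uncompressed byte rate = 11,025 × 4 × 1 = 44,100 bytes/s.
Capacity = 16 × 1,073,741,824 = 17,179,869,184 bytes.
17,179,869,184 / 44,100 ≈ 389566.19 s → 6,492 minutes.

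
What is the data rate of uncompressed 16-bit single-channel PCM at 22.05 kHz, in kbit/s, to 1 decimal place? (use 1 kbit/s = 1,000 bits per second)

Bit rate = 22,050 × 16 × 1 = 352,800 bits/s.
= 352.8 kbit/s.

352.8 kbit/s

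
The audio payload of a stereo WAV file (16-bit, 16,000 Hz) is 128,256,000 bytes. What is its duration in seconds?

Byte rate = 16,000 × 2 × 2 = 64,000 bytes/s.
Duration = 128,256,000 / 64,000 = 2,004 s.

2,004 seconds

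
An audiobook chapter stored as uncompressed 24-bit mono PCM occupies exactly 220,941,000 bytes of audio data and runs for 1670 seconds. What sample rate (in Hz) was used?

44,100 Hz

Bytes = sample_rate × seconds × bytes_per_sample × channels.
sample_rate = 220,941,000 / (1,670 × 3 × 1) = 220,941,000 / 5,010 = 44,100 Hz.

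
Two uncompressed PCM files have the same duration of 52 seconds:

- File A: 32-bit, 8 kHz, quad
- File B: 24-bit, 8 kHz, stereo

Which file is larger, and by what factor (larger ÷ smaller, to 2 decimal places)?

File A: 8,000 × 4 × 4 = 128,000 bytes/s.
File B: 8,000 × 3 × 2 = 48,000 bytes/s.
File A is larger; ratio = 6,656,000 / 2,496,000 = 2.67.

File A, by a factor of 2.67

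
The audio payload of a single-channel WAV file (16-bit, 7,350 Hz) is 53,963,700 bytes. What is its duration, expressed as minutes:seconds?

61:11

Byte rate = 7,350 × 2 × 1 = 14,700 bytes/s.
Duration = 53,963,700 / 14,700 = 3,671 s.
3,671 s = 61:11.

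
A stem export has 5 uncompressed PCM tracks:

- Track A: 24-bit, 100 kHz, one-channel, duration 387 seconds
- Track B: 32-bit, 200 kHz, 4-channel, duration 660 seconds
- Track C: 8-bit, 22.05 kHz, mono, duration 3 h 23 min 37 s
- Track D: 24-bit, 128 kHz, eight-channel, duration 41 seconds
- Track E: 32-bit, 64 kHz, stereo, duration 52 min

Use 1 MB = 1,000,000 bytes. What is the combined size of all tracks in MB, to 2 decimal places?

4220.88 MB

Track A: 100,000 × 387 × 3 × 1 = 116,100,000 bytes.
Track B: 200,000 × 660 × 4 × 4 = 2,112,000,000 bytes.
Track C: 3 h 23 min 37 s = 12,217 s; 22,050 × 12,217 × 1 × 1 = 269,384,850 bytes.
Track D: 128,000 × 41 × 3 × 8 = 125,952,000 bytes.
Track E: 52 min = 3,120 s; 64,000 × 3,120 × 4 × 2 = 1,597,440,000 bytes.
Total = 4,220,876,850 bytes = 4220.88 MB.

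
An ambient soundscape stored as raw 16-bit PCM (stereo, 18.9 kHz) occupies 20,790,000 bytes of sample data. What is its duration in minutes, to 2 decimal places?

Byte rate = 18,900 × 2 × 2 = 75,600 bytes/s.
Duration = 20,790,000 / 75,600 = 275 s.
275 s / 60 = 4.58 minutes.

4.58 minutes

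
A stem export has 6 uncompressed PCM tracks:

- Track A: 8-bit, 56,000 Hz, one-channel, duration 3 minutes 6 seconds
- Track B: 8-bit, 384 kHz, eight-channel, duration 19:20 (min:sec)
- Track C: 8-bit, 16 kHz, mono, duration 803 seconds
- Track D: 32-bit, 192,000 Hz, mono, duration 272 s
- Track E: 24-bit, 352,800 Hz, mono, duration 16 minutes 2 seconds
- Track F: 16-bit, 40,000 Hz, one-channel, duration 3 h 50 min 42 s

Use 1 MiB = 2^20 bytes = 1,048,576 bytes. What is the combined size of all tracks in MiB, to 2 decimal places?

5646.92 MiB

Track A: 3 minutes 6 seconds = 186 s; 56,000 × 186 × 1 × 1 = 10,416,000 bytes.
Track B: 19:20 (min:sec) = 1,160 s; 384,000 × 1,160 × 1 × 8 = 3,563,520,000 bytes.
Track C: 16,000 × 803 × 1 × 1 = 12,848,000 bytes.
Track D: 192,000 × 272 × 4 × 1 = 208,896,000 bytes.
Track E: 16 minutes 2 seconds = 962 s; 352,800 × 962 × 3 × 1 = 1,018,180,800 bytes.
Track F: 3 h 50 min 42 s = 13,842 s; 40,000 × 13,842 × 2 × 1 = 1,107,360,000 bytes.
Total = 5,921,220,800 bytes = 5646.92 MiB.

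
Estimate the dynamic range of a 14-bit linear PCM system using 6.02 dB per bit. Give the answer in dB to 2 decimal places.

14 × 6.02 = 84.28 dB.

84.28 dB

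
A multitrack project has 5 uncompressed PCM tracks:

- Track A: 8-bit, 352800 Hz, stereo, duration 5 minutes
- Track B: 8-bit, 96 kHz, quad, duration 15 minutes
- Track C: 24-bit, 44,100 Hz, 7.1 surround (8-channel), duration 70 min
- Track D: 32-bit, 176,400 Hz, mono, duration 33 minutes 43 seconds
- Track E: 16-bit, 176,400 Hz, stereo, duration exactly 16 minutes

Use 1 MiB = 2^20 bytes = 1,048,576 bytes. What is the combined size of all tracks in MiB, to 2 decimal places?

Track A: 5 minutes = 300 s; 352,800 × 300 × 1 × 2 = 211,680,000 bytes.
Track B: 15 minutes = 900 s; 96,000 × 900 × 1 × 4 = 345,600,000 bytes.
Track C: 70 min = 4,200 s; 44,100 × 4,200 × 3 × 8 = 4,445,280,000 bytes.
Track D: 33 minutes 43 seconds = 2,023 s; 176,400 × 2,023 × 4 × 1 = 1,427,428,800 bytes.
Track E: exactly 16 minutes = 960 s; 176,400 × 960 × 2 × 2 = 677,376,000 bytes.
Total = 7,107,364,800 bytes = 6778.11 MiB.

6778.11 MiB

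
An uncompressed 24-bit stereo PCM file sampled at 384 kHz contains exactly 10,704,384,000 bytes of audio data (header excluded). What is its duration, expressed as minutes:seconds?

Byte rate = 384,000 × 3 × 2 = 2,304,000 bytes/s.
Duration = 10,704,384,000 / 2,304,000 = 4,646 s.
4,646 s = 77:26.

77:26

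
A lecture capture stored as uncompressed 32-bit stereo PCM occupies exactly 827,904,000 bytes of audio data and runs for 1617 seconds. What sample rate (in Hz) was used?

Bytes = sample_rate × seconds × bytes_per_sample × channels.
sample_rate = 827,904,000 / (1,617 × 4 × 2) = 827,904,000 / 12,936 = 64,000 Hz.

64,000 Hz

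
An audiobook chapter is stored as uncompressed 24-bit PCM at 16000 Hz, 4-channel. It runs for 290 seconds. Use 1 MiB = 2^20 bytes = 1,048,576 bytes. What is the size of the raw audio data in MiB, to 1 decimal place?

Bytes = 16,000 samples/s × 290 s × 3 bytes/sample × 4 ch = 55,680,000 bytes.
55,680,000 / 1,048,576 = 53.1 MiB.

53.1 MiB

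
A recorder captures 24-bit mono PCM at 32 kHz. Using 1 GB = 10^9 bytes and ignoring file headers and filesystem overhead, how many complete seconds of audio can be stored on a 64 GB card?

Uncompressed byte rate = 32,000 × 3 × 1 = 96,000 bytes/s.
Capacity = 64 × 1,000,000,000 = 64,000,000,000 bytes.
64,000,000,000 / 96,000 ≈ 666666.67 s → 666,666 seconds.

666,666 seconds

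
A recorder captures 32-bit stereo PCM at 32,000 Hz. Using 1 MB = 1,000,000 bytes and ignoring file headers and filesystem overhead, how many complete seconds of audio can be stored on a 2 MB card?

7 seconds

Uncompressed byte rate = 32,000 × 4 × 2 = 256,000 bytes/s.
Capacity = 2 × 1,000,000 = 2,000,000 bytes.
2,000,000 / 256,000 ≈ 7.81 s → 7 seconds.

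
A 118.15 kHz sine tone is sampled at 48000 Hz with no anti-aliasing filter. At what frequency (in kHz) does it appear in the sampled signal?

22.15 kHz

Nyquist = 48,000/2 = 24,000 Hz; 118,150 Hz exceeds it.
Alias = |118,150 − 2×48,000| = |118,150 − 96,000| = 22,150 Hz = 22.15 kHz.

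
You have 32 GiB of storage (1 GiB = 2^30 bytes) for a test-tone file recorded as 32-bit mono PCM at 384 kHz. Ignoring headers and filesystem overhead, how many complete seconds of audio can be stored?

22,369 seconds

Uncompressed byte rate = 384,000 × 4 × 1 = 1,536,000 bytes/s.
Capacity = 32 × 1,073,741,824 = 34,359,738,368 bytes.
34,359,738,368 / 1,536,000 ≈ 22369.62 s → 22,369 seconds.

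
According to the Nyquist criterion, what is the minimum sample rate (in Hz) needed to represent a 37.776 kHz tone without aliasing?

Minimum sample rate = 2 × 37,776 Hz = 75,552 Hz.

75,552 Hz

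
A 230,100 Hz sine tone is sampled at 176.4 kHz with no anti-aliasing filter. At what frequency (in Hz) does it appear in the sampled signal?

53,700 Hz

Nyquist = 176,400/2 = 88,200 Hz; 230,100 Hz exceeds it.
Alias = |230,100 − 1×176,400| = |230,100 − 176,400| = 53,700 Hz.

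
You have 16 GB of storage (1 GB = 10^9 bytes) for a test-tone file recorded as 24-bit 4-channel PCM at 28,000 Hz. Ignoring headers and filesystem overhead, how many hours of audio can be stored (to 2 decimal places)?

Uncompressed byte rate = 28,000 × 3 × 4 = 336,000 bytes/s.
Capacity = 16 × 1,000,000,000 = 16,000,000,000 bytes.
16,000,000,000 / 336,000 ≈ 47619.05 s → 13.23 hours.

13.23 hours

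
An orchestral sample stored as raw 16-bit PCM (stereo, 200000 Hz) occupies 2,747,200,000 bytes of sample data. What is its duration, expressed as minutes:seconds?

57:14

Byte rate = 200,000 × 2 × 2 = 800,000 bytes/s.
Duration = 2,747,200,000 / 800,000 = 3,434 s.
3,434 s = 57:14.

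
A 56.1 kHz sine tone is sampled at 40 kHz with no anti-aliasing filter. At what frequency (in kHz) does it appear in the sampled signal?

16.1 kHz

Nyquist = 40,000/2 = 20,000 Hz; 56,100 Hz exceeds it.
Alias = |56,100 − 1×40,000| = |56,100 − 40,000| = 16,100 Hz = 16.1 kHz.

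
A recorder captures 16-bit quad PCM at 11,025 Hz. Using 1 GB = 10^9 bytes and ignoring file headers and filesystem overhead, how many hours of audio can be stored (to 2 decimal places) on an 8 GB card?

Uncompressed byte rate = 11,025 × 2 × 4 = 88,200 bytes/s.
Capacity = 8 × 1,000,000,000 = 8,000,000,000 bytes.
8,000,000,000 / 88,200 ≈ 90702.95 s → 25.20 hours.

25.20 hours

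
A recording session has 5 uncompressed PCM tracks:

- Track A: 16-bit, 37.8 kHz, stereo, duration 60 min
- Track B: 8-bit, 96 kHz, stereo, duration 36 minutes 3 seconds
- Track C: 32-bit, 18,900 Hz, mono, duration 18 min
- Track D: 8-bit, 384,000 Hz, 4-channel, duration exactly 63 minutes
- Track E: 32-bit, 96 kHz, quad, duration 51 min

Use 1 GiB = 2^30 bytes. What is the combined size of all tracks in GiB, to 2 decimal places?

10.75 GiB

Track A: 60 min = 3,600 s; 37,800 × 3,600 × 2 × 2 = 544,320,000 bytes.
Track B: 36 minutes 3 seconds = 2,163 s; 96,000 × 2,163 × 1 × 2 = 415,296,000 bytes.
Track C: 18 min = 1,080 s; 18,900 × 1,080 × 4 × 1 = 81,648,000 bytes.
Track D: exactly 63 minutes = 3,780 s; 384,000 × 3,780 × 1 × 4 = 5,806,080,000 bytes.
Track E: 51 min = 3,060 s; 96,000 × 3,060 × 4 × 4 = 4,700,160,000 bytes.
Total = 11,547,504,000 bytes = 10.75 GiB.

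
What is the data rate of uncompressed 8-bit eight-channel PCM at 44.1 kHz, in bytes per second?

352,800 bytes/s

Bit rate = 44,100 × 8 × 8 = 2,822,400 bits/s.
2,822,400 / 8 = 352,800 bytes/s.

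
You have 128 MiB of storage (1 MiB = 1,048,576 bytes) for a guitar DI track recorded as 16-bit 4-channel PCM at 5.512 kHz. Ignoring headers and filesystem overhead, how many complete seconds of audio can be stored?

3,043 seconds

Uncompressed byte rate = 5,512 × 2 × 4 = 44,096 bytes/s.
Capacity = 128 × 1,048,576 = 134,217,728 bytes.
134,217,728 / 44,096 ≈ 3043.76 s → 3,043 seconds.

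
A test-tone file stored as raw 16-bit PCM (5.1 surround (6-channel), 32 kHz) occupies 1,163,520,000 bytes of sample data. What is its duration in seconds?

3,030 seconds

Byte rate = 32,000 × 2 × 6 = 384,000 bytes/s.
Duration = 1,163,520,000 / 384,000 = 3,030 s.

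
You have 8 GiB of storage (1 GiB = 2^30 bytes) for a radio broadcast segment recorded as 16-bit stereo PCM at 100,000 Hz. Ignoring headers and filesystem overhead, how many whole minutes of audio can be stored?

357 minutes

Uncompressed byte rate = 100,000 × 2 × 2 = 400,000 bytes/s.
Capacity = 8 × 1,073,741,824 = 8,589,934,592 bytes.
8,589,934,592 / 400,000 ≈ 21474.84 s → 357 minutes.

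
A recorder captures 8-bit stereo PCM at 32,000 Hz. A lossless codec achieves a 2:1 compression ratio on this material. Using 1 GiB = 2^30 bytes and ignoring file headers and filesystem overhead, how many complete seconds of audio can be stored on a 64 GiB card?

2,147,483 seconds

Uncompressed byte rate = 32,000 × 1 × 2 = 64,000 bytes/s.
After 2:1 compression, effective rate ≈ 32000 bytes/s.
Capacity = 64 × 1,073,741,824 = 68,719,476,736 bytes.
68,719,476,736 / effective rate ≈ 2147483.65 s → 2,147,483 seconds.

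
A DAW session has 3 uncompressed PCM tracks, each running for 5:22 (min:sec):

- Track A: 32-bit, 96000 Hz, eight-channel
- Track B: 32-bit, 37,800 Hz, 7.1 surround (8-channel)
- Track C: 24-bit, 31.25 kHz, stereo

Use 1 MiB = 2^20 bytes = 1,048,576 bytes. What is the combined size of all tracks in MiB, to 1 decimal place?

5:22 (min:sec) = 322 s.
Track A: 96,000 × 322 × 4 × 8 = 989,184,000 bytes.
Track B: 37,800 × 322 × 4 × 8 = 389,491,200 bytes.
Track C: 31,250 × 322 × 3 × 2 = 60,375,000 bytes.
Total = 1,439,050,200 bytes = 1372.4 MiB.

1372.4 MiB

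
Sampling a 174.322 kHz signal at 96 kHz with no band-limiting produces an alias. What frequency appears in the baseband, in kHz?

17.678 kHz

Nyquist = 96,000/2 = 48,000 Hz; 174,322 Hz exceeds it.
Alias = |174,322 − 2×96,000| = |174,322 − 192,000| = 17,678 Hz = 17.678 kHz.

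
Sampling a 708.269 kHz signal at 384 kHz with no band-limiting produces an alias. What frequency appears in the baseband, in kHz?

Nyquist = 384,000/2 = 192,000 Hz; 708,269 Hz exceeds it.
Alias = |708,269 − 2×384,000| = |708,269 − 768,000| = 59,731 Hz = 59.731 kHz.

59.731 kHz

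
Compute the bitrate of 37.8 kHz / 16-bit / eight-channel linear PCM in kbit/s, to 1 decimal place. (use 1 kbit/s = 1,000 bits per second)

4838.4 kbit/s

Bit rate = 37,800 × 16 × 8 = 4,838,400 bits/s.
= 4838.4 kbit/s.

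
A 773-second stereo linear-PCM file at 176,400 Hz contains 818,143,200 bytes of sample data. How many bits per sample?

24 bits

Bytes per sample = 818,143,200 / (176,400 × 773 × 2) = 818,143,200 / 272,714,400 = 3.
Bit depth = 3 × 8 = 24 bits.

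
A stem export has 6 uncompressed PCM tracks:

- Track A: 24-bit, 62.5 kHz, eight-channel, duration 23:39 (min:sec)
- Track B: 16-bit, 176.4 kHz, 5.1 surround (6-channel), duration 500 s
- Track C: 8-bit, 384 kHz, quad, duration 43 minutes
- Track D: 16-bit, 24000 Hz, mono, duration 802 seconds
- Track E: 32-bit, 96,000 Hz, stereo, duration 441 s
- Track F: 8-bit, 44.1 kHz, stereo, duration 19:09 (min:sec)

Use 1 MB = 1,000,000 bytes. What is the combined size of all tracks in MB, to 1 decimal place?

Track A: 23:39 (min:sec) = 1,419 s; 62,500 × 1,419 × 3 × 8 = 2,128,500,000 bytes.
Track B: 176,400 × 500 × 2 × 6 = 1,058,400,000 bytes.
Track C: 43 minutes = 2,580 s; 384,000 × 2,580 × 1 × 4 = 3,962,880,000 bytes.
Track D: 24,000 × 802 × 2 × 1 = 38,496,000 bytes.
Track E: 96,000 × 441 × 4 × 2 = 338,688,000 bytes.
Track F: 19:09 (min:sec) = 1,149 s; 44,100 × 1,149 × 1 × 2 = 101,341,800 bytes.
Total = 7,628,305,800 bytes = 7628.3 MB.

7628.3 MB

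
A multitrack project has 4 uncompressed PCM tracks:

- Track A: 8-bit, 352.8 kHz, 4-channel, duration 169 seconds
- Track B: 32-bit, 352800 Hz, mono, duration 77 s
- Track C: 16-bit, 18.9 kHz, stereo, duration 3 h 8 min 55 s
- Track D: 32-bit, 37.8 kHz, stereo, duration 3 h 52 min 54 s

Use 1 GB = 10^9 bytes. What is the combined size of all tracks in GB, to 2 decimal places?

Track A: 352,800 × 169 × 1 × 4 = 238,492,800 bytes.
Track B: 352,800 × 77 × 4 × 1 = 108,662,400 bytes.
Track C: 3 h 8 min 55 s = 11,335 s; 18,900 × 11,335 × 2 × 2 = 856,926,000 bytes.
Track D: 3 h 52 min 54 s = 13,974 s; 37,800 × 13,974 × 4 × 2 = 4,225,737,600 bytes.
Total = 5,429,818,800 bytes = 5.43 GB.

5.43 GB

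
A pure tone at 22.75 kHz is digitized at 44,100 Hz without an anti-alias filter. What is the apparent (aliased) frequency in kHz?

21.35 kHz

Nyquist = 44,100/2 = 22,050 Hz; 22,750 Hz exceeds it.
Alias = |22,750 − 1×44,100| = |22,750 − 44,100| = 21,350 Hz = 21.35 kHz.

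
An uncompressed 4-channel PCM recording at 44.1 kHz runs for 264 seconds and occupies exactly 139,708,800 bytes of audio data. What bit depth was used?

Bytes per sample = 139,708,800 / (44,100 × 264 × 4) = 139,708,800 / 46,569,600 = 3.
Bit depth = 3 × 8 = 24 bits.

24 bits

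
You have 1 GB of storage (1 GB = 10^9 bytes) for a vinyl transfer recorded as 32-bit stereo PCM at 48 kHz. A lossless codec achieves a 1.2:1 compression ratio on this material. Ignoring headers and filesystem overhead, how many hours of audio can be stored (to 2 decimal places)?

0.87 hours

Uncompressed byte rate = 48,000 × 4 × 2 = 384,000 bytes/s.
After 1.2:1 compression, effective rate ≈ 320000 bytes/s.
Capacity = 1 × 1,000,000,000 = 1,000,000,000 bytes.
1,000,000,000 / effective rate ≈ 3125 s → 0.87 hours.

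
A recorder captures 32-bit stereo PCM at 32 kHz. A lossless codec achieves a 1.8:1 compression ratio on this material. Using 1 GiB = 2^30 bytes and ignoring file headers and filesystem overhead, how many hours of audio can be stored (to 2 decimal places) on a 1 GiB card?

Uncompressed byte rate = 32,000 × 4 × 2 = 256,000 bytes/s.
After 1.8:1 compression, effective rate ≈ 142222.22 bytes/s.
Capacity = 1 × 1,073,741,824 = 1,073,741,824 bytes.
1,073,741,824 / effective rate ≈ 7549.75 s → 2.10 hours.

2.10 hours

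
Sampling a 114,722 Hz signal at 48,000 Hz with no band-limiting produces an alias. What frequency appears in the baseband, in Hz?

Nyquist = 48,000/2 = 24,000 Hz; 114,722 Hz exceeds it.
Alias = |114,722 − 2×48,000| = |114,722 − 96,000| = 18,722 Hz.

18,722 Hz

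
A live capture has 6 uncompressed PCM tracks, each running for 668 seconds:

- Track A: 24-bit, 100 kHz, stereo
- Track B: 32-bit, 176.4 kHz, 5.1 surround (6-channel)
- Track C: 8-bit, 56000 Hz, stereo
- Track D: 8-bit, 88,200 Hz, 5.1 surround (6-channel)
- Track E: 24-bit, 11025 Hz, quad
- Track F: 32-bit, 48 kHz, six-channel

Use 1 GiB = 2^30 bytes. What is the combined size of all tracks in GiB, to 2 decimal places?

4.20 GiB

Track A: 100,000 × 668 × 3 × 2 = 400,800,000 bytes.
Track B: 176,400 × 668 × 4 × 6 = 2,828,044,800 bytes.
Track C: 56,000 × 668 × 1 × 2 = 74,816,000 bytes.
Track D: 88,200 × 668 × 1 × 6 = 353,505,600 bytes.
Track E: 11,025 × 668 × 3 × 4 = 88,376,400 bytes.
Track F: 48,000 × 668 × 4 × 6 = 769,536,000 bytes.
Total = 4,515,078,800 bytes = 4.20 GiB.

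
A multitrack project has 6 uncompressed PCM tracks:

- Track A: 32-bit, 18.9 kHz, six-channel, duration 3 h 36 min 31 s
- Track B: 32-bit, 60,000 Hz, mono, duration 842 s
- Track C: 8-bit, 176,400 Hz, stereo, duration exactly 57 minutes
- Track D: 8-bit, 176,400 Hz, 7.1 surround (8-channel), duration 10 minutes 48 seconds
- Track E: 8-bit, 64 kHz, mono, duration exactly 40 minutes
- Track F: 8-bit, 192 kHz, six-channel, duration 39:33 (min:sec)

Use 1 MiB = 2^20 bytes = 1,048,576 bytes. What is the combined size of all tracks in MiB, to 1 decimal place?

10588.8 MiB

Track A: 3 h 36 min 31 s = 12,991 s; 18,900 × 12,991 × 4 × 6 = 5,892,717,600 bytes.
Track B: 60,000 × 842 × 4 × 1 = 202,080,000 bytes.
Track C: exactly 57 minutes = 3,420 s; 176,400 × 3,420 × 1 × 2 = 1,206,576,000 bytes.
Track D: 10 minutes 48 seconds = 648 s; 176,400 × 648 × 1 × 8 = 914,457,600 bytes.
Track E: exactly 40 minutes = 2,400 s; 64,000 × 2,400 × 1 × 1 = 153,600,000 bytes.
Track F: 39:33 (min:sec) = 2,373 s; 192,000 × 2,373 × 1 × 6 = 2,733,696,000 bytes.
Total = 11,103,127,200 bytes = 10588.8 MiB.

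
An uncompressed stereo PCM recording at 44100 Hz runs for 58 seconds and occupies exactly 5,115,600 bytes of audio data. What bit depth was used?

8 bits

Bytes per sample = 5,115,600 / (44,100 × 58 × 2) = 5,115,600 / 5,115,600 = 1.
Bit depth = 1 × 8 = 8 bits.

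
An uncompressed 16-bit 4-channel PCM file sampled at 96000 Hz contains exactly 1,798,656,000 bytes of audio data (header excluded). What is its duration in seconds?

Byte rate = 96,000 × 2 × 4 = 768,000 bytes/s.
Duration = 1,798,656,000 / 768,000 = 2,342 s.

2,342 seconds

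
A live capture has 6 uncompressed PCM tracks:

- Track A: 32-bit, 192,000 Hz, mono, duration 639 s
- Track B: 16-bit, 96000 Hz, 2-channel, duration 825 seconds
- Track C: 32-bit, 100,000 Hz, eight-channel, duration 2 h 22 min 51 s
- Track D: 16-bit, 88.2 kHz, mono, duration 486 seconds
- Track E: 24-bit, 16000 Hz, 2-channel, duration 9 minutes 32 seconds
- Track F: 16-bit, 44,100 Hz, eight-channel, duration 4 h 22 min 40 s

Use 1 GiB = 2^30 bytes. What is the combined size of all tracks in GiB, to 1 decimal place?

Track A: 192,000 × 639 × 4 × 1 = 490,752,000 bytes.
Track B: 96,000 × 825 × 2 × 2 = 316,800,000 bytes.
Track C: 2 h 22 min 51 s = 8,571 s; 100,000 × 8,571 × 4 × 8 = 27,427,200,000 bytes.
Track D: 88,200 × 486 × 2 × 1 = 85,730,400 bytes.
Track E: 9 minutes 32 seconds = 572 s; 16,000 × 572 × 3 × 2 = 54,912,000 bytes.
Track F: 4 h 22 min 40 s = 15,760 s; 44,100 × 15,760 × 2 × 8 = 11,120,256,000 bytes.
Total = 39,495,650,400 bytes = 36.8 GiB.

36.8 GiB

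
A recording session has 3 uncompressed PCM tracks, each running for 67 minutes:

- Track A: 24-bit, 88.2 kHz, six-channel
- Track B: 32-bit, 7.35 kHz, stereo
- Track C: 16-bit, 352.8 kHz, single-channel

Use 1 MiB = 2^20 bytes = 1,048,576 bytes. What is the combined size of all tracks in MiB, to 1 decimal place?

67 minutes = 4,020 s.
Track A: 88,200 × 4,020 × 3 × 6 = 6,382,152,000 bytes.
Track B: 7,350 × 4,020 × 4 × 2 = 236,376,000 bytes.
Track C: 352,800 × 4,020 × 2 × 1 = 2,836,512,000 bytes.
Total = 9,455,040,000 bytes = 9017.0 MiB.

9017.0 MiB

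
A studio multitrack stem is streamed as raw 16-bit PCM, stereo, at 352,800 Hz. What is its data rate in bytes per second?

1,411,200 bytes/s

Bit rate = 352,800 × 16 × 2 = 11,289,600 bits/s.
11,289,600 / 8 = 1,411,200 bytes/s.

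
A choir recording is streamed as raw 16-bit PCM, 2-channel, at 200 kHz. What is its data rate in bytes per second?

800,000 bytes/s

Bit rate = 200,000 × 16 × 2 = 6,400,000 bits/s.
6,400,000 / 8 = 800,000 bytes/s.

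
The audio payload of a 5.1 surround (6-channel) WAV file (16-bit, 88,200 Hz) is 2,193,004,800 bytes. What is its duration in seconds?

2,072 seconds

Byte rate = 88,200 × 2 × 6 = 1,058,400 bytes/s.
Duration = 2,193,004,800 / 1,058,400 = 2,072 s.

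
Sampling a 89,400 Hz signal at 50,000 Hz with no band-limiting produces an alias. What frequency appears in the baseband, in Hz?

10,600 Hz

Nyquist = 50,000/2 = 25,000 Hz; 89,400 Hz exceeds it.
Alias = |89,400 − 2×50,000| = |89,400 − 100,000| = 10,600 Hz.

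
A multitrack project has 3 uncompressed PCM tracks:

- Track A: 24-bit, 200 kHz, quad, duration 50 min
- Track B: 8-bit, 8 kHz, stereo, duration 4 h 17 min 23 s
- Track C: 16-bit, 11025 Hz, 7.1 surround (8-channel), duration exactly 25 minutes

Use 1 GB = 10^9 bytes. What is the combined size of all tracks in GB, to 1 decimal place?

7.7 GB

Track A: 50 min = 3,000 s; 200,000 × 3,000 × 3 × 4 = 7,200,000,000 bytes.
Track B: 4 h 17 min 23 s = 15,443 s; 8,000 × 15,443 × 1 × 2 = 247,088,000 bytes.
Track C: exactly 25 minutes = 1,500 s; 11,025 × 1,500 × 2 × 8 = 264,600,000 bytes.
Total = 7,711,688,000 bytes = 7.7 GB.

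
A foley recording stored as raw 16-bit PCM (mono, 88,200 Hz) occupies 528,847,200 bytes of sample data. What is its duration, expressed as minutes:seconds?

Byte rate = 88,200 × 2 × 1 = 176,400 bytes/s.
Duration = 528,847,200 / 176,400 = 2,998 s.
2,998 s = 49:58.

49:58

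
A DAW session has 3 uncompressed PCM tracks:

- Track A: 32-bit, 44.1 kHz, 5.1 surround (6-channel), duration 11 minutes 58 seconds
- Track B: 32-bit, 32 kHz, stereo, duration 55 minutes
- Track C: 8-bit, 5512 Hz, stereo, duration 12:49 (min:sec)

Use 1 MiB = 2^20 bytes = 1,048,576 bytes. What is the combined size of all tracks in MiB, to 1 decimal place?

1538.5 MiB

Track A: 11 minutes 58 seconds = 718 s; 44,100 × 718 × 4 × 6 = 759,931,200 bytes.
Track B: 55 minutes = 3,300 s; 32,000 × 3,300 × 4 × 2 = 844,800,000 bytes.
Track C: 12:49 (min:sec) = 769 s; 5,512 × 769 × 1 × 2 = 8,477,456 bytes.
Total = 1,613,208,656 bytes = 1538.5 MiB.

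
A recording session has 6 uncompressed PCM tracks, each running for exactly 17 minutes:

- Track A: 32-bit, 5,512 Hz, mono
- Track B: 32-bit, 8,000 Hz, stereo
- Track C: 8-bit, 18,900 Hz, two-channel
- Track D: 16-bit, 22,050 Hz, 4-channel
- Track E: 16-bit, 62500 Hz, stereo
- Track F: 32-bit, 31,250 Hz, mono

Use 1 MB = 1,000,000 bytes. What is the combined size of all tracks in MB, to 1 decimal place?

688.8 MB

exactly 17 minutes = 1,020 s.
Track A: 5,512 × 1,020 × 4 × 1 = 22,488,960 bytes.
Track B: 8,000 × 1,020 × 4 × 2 = 65,280,000 bytes.
Track C: 18,900 × 1,020 × 1 × 2 = 38,556,000 bytes.
Track D: 22,050 × 1,020 × 2 × 4 = 179,928,000 bytes.
Track E: 62,500 × 1,020 × 2 × 2 = 255,000,000 bytes.
Track F: 31,250 × 1,020 × 4 × 1 = 127,500,000 bytes.
Total = 688,752,960 bytes = 688.8 MB.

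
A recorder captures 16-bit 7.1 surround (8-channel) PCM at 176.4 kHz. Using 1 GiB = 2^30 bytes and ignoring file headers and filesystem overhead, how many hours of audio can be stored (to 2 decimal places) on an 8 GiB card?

0.85 hours

Uncompressed byte rate = 176,400 × 2 × 8 = 2,822,400 bytes/s.
Capacity = 8 × 1,073,741,824 = 8,589,934,592 bytes.
8,589,934,592 / 2,822,400 ≈ 3043.49 s → 0.85 hours.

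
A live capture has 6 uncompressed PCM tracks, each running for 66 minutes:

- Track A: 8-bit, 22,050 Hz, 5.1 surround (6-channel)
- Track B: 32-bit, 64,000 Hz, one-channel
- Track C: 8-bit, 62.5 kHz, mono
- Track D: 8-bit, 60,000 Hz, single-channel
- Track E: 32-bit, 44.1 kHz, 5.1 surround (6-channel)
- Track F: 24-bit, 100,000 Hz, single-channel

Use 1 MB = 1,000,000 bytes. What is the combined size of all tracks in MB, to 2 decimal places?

7402.03 MB

66 minutes = 3,960 s.
Track A: 22,050 × 3,960 × 1 × 6 = 523,908,000 bytes.
Track B: 64,000 × 3,960 × 4 × 1 = 1,013,760,000 bytes.
Track C: 62,500 × 3,960 × 1 × 1 = 247,500,000 bytes.
Track D: 60,000 × 3,960 × 1 × 1 = 237,600,000 bytes.
Track E: 44,100 × 3,960 × 4 × 6 = 4,191,264,000 bytes.
Track F: 100,000 × 3,960 × 3 × 1 = 1,188,000,000 bytes.
Total = 7,402,032,000 bytes = 7402.03 MB.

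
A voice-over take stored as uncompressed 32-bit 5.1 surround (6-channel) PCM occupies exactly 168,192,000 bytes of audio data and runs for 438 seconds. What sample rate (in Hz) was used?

16,000 Hz

Bytes = sample_rate × seconds × bytes_per_sample × channels.
sample_rate = 168,192,000 / (438 × 4 × 6) = 168,192,000 / 10,512 = 16,000 Hz.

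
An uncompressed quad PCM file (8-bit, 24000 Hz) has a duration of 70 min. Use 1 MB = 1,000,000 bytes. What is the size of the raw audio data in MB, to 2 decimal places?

403.20 MB

Duration = 70 min = 4,200 s.
Bytes = 24,000 samples/s × 4,200 s × 1 bytes/sample × 4 ch = 403,200,000 bytes.
403,200,000 / 1,000,000 = 403.20 MB.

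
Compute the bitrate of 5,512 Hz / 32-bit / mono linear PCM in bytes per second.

22,048 bytes/s

Bit rate = 5,512 × 32 × 1 = 176,384 bits/s.
176,384 / 8 = 22,048 bytes/s.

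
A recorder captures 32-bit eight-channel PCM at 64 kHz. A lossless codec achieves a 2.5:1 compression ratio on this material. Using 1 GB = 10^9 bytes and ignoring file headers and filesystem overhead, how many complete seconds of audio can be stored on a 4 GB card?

Uncompressed byte rate = 64,000 × 4 × 8 = 2,048,000 bytes/s.
After 2.5:1 compression, effective rate ≈ 819200 bytes/s.
Capacity = 4 × 1,000,000,000 = 4,000,000,000 bytes.
4,000,000,000 / effective rate ≈ 4882.81 s → 4,882 seconds.

4,882 seconds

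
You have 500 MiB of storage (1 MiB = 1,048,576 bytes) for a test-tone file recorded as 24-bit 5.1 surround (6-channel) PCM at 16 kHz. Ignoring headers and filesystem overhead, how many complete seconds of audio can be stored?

1,820 seconds

Uncompressed byte rate = 16,000 × 3 × 6 = 288,000 bytes/s.
Capacity = 500 × 1,048,576 = 524,288,000 bytes.
524,288,000 / 288,000 ≈ 1820.44 s → 1,820 seconds.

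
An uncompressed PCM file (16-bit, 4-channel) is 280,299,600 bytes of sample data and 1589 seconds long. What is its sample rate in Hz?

Bytes = sample_rate × seconds × bytes_per_sample × channels.
sample_rate = 280,299,600 / (1,589 × 2 × 4) = 280,299,600 / 12,712 = 22,050 Hz.

22,050 Hz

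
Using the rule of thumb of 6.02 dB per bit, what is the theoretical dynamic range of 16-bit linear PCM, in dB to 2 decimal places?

96.32 dB

16 × 6.02 = 96.32 dB.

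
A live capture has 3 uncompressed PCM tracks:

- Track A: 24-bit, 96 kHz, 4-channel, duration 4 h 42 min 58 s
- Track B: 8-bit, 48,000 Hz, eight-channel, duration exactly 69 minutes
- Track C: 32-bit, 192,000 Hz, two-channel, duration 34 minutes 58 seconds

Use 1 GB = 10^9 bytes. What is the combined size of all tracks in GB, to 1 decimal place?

24.4 GB

Track A: 4 h 42 min 58 s = 16,978 s; 96,000 × 16,978 × 3 × 4 = 19,558,656,000 bytes.
Track B: exactly 69 minutes = 4,140 s; 48,000 × 4,140 × 1 × 8 = 1,589,760,000 bytes.
Track C: 34 minutes 58 seconds = 2,098 s; 192,000 × 2,098 × 4 × 2 = 3,222,528,000 bytes.
Total = 24,370,944,000 bytes = 24.4 GB.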